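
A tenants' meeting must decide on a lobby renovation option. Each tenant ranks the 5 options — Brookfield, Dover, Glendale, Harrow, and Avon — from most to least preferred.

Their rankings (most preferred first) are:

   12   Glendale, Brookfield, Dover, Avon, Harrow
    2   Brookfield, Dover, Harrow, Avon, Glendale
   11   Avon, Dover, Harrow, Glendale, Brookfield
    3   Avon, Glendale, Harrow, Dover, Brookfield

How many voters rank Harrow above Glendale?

13

Ballots ranking Harrow above Glendale: 2+11 = 13.
Ballots ranking Glendale above Harrow: 12+3 = 15.
So 13 of 28 voters prefer Harrow to Glendale.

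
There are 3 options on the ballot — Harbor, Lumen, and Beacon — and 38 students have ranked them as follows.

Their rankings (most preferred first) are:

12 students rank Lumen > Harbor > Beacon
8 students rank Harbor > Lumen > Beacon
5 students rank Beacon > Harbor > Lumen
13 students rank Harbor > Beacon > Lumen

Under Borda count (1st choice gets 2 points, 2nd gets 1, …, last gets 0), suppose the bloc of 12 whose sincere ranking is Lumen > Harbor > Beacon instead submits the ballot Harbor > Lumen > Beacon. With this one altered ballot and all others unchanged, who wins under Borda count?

Borda totals with the altered ballot: Harbor 71, Lumen 20, Beacon 23.
The winner is unchanged: still Harbor.

Harbor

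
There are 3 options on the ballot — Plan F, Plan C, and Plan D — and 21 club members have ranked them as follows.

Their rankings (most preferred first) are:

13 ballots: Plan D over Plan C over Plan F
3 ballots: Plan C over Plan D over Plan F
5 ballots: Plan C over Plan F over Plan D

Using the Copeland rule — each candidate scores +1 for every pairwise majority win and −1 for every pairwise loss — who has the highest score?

Plan D

Pairwise results:
  Plan F vs Plan C: Plan C wins 21–0.
  Plan F vs Plan D: Plan D wins 16–5.
  Plan C vs Plan D: Plan D wins 13–8.
Copeland scores (wins − losses):
  Plan F: 0 − 2 = -2
  Plan C: 1 − 1 = 0
  Plan D: 2 − 0 = 2
Plan D has the best Copeland score.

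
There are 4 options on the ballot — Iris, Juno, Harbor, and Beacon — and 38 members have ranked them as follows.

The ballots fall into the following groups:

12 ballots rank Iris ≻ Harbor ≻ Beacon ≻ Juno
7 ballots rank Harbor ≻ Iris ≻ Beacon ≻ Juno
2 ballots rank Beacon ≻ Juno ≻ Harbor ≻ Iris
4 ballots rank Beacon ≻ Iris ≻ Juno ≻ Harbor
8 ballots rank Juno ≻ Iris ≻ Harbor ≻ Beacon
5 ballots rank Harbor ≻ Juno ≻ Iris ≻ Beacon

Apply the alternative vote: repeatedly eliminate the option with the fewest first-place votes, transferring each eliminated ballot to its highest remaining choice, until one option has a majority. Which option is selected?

Iris

Round 1: Iris 12, Harbor 12, Juno 8, Beacon 6. Beacon has the fewest and is eliminated.
Round 2: Iris 16, Harbor 12, Juno 10. Juno has the fewest and is eliminated.
Round 3: Iris 24, Harbor 14. Iris has a majority.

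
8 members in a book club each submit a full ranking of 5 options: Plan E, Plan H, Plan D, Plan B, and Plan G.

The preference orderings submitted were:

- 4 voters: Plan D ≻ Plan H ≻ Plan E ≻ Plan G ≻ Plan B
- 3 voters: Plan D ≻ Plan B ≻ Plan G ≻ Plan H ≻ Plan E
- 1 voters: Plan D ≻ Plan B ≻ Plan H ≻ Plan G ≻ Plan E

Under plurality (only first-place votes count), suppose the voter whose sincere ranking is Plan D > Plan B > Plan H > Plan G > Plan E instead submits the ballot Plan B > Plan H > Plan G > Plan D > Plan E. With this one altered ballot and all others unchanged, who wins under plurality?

First-place totals with the altered ballot: Plan E 0, Plan H 0, Plan D 7, Plan B 1, Plan G 0.
The winner is unchanged: still Plan D.

Plan D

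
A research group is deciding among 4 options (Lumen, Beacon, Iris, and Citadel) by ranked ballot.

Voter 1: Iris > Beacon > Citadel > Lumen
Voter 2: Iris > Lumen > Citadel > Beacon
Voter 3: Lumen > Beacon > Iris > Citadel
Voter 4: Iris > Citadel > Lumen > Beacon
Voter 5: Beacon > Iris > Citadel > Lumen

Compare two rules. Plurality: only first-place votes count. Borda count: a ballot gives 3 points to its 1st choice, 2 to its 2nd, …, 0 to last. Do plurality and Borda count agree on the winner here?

Plurality first-place counts: Lumen 1, Beacon 1, Iris 3, Citadel 0 → Iris.
Borda totals: Lumen 6, Beacon 7, Iris 12, Citadel 5 → Iris.
The two rules agree on Iris.

Yes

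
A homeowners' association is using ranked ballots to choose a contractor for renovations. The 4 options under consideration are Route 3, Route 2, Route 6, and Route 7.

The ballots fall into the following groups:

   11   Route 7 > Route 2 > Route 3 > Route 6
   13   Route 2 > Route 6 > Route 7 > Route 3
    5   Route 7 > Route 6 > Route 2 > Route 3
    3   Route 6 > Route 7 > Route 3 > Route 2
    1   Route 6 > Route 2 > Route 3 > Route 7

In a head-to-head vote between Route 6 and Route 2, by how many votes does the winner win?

15

Ballots ranking Route 6 above Route 2: 5+3+1 = 9.
Ballots ranking Route 2 above Route 6: 11+13 = 24.
Route 2 wins 24–9, a margin of 15.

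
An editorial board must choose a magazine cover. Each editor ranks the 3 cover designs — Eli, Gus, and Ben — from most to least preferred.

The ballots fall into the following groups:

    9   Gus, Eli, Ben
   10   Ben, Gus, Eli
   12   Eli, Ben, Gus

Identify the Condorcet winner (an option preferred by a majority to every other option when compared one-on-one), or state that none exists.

No Condorcet winner

Head-to-head results (31 voters total):
Eli vs Gus: Gus wins 19–12.
Eli vs Ben: Eli wins 21–10.
Gus vs Ben: Ben wins 22–9.
No candidate beats all others: Eli beats Ben beats Gus beats Eli, a majority cycle.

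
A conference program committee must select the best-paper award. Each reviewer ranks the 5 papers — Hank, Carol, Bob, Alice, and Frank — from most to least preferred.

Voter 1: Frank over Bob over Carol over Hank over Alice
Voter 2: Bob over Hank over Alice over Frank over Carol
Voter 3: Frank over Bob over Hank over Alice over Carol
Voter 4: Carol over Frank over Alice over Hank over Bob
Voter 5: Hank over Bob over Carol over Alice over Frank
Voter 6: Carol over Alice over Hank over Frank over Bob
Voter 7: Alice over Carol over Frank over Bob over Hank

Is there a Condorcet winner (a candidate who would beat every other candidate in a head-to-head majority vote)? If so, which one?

There is no Condorcet winner

Head-to-head results (7 voters total):
Hank vs Carol: Carol wins 4–3.
Hank vs Bob: Bob wins 4–3.
Hank vs Alice: Hank wins 4–3.
Hank vs Frank: Frank wins 4–3.
Carol vs Bob: Bob wins 4–3.
Carol vs Alice: Carol wins 4–3.
Carol vs Frank: Carol wins 4–3.
Bob vs Alice: Bob wins 4–3.
Bob vs Frank: Frank wins 5–2.
Alice vs Frank: Alice wins 4–3.
No candidate beats all others: Hank beats Alice beats Frank beats Hank, a majority cycle.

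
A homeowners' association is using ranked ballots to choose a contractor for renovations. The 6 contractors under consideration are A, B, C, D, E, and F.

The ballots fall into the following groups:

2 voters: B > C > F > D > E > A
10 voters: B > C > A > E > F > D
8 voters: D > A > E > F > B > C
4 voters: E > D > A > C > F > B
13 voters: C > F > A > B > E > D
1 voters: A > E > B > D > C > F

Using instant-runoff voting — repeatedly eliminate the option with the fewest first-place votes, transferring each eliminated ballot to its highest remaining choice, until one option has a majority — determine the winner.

Round 1: C 13, B 12, D 8, E 4, A 1, F 0. F has the fewest and is eliminated.
Round 2: C 13, B 12, D 8, E 4, A 1. A has the fewest and is eliminated.
Round 3: C 13, B 12, D 8, E 5. E has the fewest and is eliminated.
Round 4: B 13, C 13, D 12. D has the fewest and is eliminated.
Round 5: B 21, C 17. B has a majority.

B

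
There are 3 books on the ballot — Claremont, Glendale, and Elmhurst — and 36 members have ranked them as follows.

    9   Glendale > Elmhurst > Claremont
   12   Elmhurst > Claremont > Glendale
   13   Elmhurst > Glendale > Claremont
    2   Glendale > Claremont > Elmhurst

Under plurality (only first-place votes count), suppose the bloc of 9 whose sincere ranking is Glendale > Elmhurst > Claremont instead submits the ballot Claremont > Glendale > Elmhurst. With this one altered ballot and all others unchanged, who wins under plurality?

Elmhurst

First-place totals with the altered ballot: Claremont 9, Glendale 2, Elmhurst 25.
The winner is unchanged: still Elmhurst.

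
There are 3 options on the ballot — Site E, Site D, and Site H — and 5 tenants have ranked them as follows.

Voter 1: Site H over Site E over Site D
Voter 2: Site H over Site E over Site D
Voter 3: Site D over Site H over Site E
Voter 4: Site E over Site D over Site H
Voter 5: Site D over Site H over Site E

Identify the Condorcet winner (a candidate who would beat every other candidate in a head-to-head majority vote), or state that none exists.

No Condorcet winner

Head-to-head results (5 voters total):
Site E vs Site D: Site E wins 3–2.
Site E vs Site H: Site H wins 4–1.
Site D vs Site H: Site D wins 3–2.
No candidate beats all others: Site E beats Site D beats Site H beats Site E, a majority cycle.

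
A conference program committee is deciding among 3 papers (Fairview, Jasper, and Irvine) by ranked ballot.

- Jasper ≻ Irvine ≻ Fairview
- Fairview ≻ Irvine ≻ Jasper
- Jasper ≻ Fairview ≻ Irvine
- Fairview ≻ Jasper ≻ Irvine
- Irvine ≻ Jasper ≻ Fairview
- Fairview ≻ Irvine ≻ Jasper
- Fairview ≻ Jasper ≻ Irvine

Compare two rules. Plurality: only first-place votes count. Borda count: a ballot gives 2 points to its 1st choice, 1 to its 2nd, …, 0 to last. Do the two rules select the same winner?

Yes

Plurality first-place counts: Fairview 4, Jasper 2, Irvine 1 → Fairview.
Borda totals: Fairview 9, Jasper 7, Irvine 5 → Fairview.
The two rules agree on Fairview.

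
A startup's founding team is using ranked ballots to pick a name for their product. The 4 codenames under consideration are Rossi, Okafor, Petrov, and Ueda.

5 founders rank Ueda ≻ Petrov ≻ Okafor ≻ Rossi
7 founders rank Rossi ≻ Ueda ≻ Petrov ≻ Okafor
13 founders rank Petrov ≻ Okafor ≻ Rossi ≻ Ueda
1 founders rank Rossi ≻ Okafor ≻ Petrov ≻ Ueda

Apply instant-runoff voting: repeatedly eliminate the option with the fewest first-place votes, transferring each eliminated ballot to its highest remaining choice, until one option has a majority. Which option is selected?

Round 1: Petrov 13, Rossi 8, Ueda 5, Okafor 0. Okafor has the fewest and is eliminated.
Round 2: Petrov 13, Rossi 8, Ueda 5. Ueda has the fewest and is eliminated.
Round 3: Petrov 18, Rossi 8. Petrov has a majority.

Petrov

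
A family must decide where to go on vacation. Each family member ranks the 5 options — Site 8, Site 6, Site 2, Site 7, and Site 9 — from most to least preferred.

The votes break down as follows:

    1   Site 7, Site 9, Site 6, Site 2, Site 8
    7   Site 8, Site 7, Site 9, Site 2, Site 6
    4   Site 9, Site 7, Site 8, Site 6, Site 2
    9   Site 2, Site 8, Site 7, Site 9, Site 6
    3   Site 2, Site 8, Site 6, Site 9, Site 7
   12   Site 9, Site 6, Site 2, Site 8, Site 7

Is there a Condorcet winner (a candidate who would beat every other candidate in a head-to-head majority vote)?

Head-to-head results (36 voters total):
Site 8 vs Site 6: Site 8 wins 23–13.
Site 8 vs Site 2: Site 2 wins 25–11.
Site 8 vs Site 7: Site 8 wins 31–5.
Site 8 vs Site 9: Site 8 wins 19–17.
Site 6 vs Site 2: Site 2 wins 19–17.
Site 6 vs Site 7: Site 7 wins 21–15.
Site 6 vs Site 9: Site 9 wins 33–3.
Site 2 vs Site 7: Site 2 wins 24–12.
Site 2 vs Site 9: Site 9 wins 24–12.
Site 7 vs Site 9: Site 9 wins 19–17.
No candidate beats all others: Site 8 beats Site 9 beats Site 2 beats Site 8, a majority cycle.

No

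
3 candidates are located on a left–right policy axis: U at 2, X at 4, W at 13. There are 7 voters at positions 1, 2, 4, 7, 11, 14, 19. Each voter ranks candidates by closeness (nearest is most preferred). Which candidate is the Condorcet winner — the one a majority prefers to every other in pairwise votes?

With single-peaked preferences on a line, the Condorcet winner is the candidate closest to the median voter.
The median voter (position 7) is closest to X at 4.
Check: X vs U — voters closer to X: 5 of 7.

X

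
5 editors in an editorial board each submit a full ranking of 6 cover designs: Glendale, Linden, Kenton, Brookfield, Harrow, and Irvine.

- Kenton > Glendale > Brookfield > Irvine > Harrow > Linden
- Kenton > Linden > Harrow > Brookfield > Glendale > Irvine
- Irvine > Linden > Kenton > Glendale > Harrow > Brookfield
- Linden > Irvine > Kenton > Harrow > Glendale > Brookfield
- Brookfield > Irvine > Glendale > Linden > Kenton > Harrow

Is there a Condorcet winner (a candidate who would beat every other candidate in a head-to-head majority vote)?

Head-to-head results (5 voters total):
Glendale vs Linden: Linden wins 3–2.
Glendale vs Kenton: Kenton wins 4–1.
Glendale vs Brookfield: Glendale wins 3–2.
Glendale vs Harrow: Glendale wins 3–2.
Glendale vs Irvine: Irvine wins 3–2.
Linden vs Kenton: Linden wins 3–2.
Linden vs Brookfield: Linden wins 3–2.
Linden vs Harrow: Linden wins 4–1.
Linden vs Irvine: Irvine wins 3–2.
Kenton vs Brookfield: Kenton wins 4–1.
Kenton vs Harrow: Kenton wins 5–0.
Kenton vs Irvine: Irvine wins 3–2.
Brookfield vs Harrow: Harrow wins 3–2.
Brookfield vs Irvine: Brookfield wins 3–2.
Harrow vs Irvine: Irvine wins 4–1.
No candidate beats all others: Glendale beats Brookfield beats Irvine beats Glendale, a majority cycle.

No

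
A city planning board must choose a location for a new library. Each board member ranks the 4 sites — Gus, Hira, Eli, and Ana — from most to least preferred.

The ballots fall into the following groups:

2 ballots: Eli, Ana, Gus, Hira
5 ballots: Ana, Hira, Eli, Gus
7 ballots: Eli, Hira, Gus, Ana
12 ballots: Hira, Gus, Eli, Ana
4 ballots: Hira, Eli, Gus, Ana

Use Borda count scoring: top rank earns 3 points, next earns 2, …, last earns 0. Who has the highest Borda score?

Borda scores:
  Gus: 2·1 + 5·0 + 7·1 + 12·2 + 4·1 = 37
  Hira: 2·0 + 5·2 + 7·2 + 12·3 + 4·3 = 72
  Eli: 2·3 + 5·1 + 7·3 + 12·1 + 4·2 = 52
  Ana: 2·2 + 5·3 + 7·0 + 12·0 + 4·0 = 19
Hira has the highest total.

Hira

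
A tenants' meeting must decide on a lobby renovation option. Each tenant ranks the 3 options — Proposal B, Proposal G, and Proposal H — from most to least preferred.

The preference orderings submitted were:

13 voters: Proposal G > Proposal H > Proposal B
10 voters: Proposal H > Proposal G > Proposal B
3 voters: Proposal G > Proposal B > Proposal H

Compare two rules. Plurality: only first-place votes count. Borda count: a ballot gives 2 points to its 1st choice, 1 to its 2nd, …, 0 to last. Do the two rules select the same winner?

Yes

Plurality first-place counts: Proposal B 0, Proposal G 16, Proposal H 10 → Proposal G.
Borda totals: Proposal B 3, Proposal G 42, Proposal H 33 → Proposal G.
The two rules agree on Proposal G.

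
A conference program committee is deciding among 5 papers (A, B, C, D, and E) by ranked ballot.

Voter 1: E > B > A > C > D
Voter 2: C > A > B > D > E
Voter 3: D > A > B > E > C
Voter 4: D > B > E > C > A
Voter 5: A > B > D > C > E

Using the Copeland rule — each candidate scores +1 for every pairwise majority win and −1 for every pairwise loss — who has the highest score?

Pairwise results:
  A vs B: A wins 3–2.
  A vs C: A wins 3–2.
  A vs D: A wins 3–2.
  A vs E: A wins 3–2.
  B vs C: B wins 4–1.
  B vs D: B wins 3–2.
  B vs E: B wins 4–1.
  C vs D: D wins 3–2.
  C vs E: E wins 3–2.
  D vs E: D wins 4–1.
Copeland scores (wins − losses):
  A: 4 − 0 = 4
  B: 3 − 1 = 2
  C: 0 − 4 = -4
  D: 2 − 2 = 0
  E: 1 − 3 = -2
A has the best Copeland score.

A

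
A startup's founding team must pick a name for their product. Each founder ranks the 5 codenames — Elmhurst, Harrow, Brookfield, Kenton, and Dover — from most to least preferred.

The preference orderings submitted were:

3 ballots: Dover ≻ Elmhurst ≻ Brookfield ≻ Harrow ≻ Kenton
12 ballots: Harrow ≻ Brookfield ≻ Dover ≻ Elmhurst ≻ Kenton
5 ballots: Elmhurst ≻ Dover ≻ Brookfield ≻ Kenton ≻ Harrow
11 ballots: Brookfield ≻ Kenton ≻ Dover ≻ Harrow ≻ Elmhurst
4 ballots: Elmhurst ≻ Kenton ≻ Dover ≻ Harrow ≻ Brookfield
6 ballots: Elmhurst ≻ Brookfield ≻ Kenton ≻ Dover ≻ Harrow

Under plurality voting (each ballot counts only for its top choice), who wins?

Elmhurst

First-place vote totals:
  Elmhurst: 15
  Harrow: 12
  Brookfield: 11
  Kenton: 0
  Dover: 3
Elmhurst has the most first-place votes.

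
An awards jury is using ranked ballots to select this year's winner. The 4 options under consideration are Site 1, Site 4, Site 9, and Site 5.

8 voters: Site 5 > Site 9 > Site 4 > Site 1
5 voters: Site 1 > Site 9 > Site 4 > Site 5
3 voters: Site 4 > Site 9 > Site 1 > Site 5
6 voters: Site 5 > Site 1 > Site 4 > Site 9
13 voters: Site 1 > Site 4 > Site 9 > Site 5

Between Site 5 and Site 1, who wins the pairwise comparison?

Ballots ranking Site 5 above Site 1: 8+6 = 14.
Ballots ranking Site 1 above Site 5: 5+3+13 = 21.
Site 1 wins the head-to-head, 21–14.

Site 1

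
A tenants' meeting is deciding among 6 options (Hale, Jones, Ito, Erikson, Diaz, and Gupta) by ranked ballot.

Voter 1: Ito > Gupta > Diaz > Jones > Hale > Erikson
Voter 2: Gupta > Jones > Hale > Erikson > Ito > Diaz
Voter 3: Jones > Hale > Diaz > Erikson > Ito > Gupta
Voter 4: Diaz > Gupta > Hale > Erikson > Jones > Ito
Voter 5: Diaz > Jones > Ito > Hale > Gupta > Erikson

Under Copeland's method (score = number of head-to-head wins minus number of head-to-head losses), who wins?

Diaz

Pairwise results:
  Hale vs Jones: Jones wins 4–1.
  Hale vs Ito: Hale wins 3–2.
  Hale vs Erikson: Hale wins 5–0.
  Hale vs Diaz: Diaz wins 3–2.
  Hale vs Gupta: Gupta wins 3–2.
  Jones vs Ito: Jones wins 4–1.
  Jones vs Erikson: Jones wins 4–1.
  Jones vs Diaz: Diaz wins 3–2.
  Jones vs Gupta: Gupta wins 3–2.
  Ito vs Erikson: Erikson wins 3–2.
  Ito vs Diaz: Diaz wins 3–2.
  Ito vs Gupta: Ito wins 3–2.
  Erikson vs Diaz: Diaz wins 4–1.
  Erikson vs Gupta: Gupta wins 4–1.
  Diaz vs Gupta: Diaz wins 3–2.
Copeland scores (wins − losses):
  Hale: 2 − 3 = -1
  Jones: 3 − 2 = 1
  Ito: 1 − 4 = -3
  Erikson: 1 − 4 = -3
  Diaz: 5 − 0 = 5
  Gupta: 3 − 2 = 1
Diaz has the best Copeland score.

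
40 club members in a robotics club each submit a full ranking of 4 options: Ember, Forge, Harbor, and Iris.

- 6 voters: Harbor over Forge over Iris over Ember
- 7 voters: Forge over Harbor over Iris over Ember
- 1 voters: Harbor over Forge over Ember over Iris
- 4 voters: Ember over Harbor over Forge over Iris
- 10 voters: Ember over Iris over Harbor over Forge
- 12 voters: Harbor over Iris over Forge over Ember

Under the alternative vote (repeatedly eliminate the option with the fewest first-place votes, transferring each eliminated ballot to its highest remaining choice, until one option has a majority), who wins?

Harbor

Round 1: Harbor 19, Ember 14, Forge 7, Iris 0. Iris has the fewest and is eliminated.
Round 2: Harbor 19, Ember 14, Forge 7. Forge has the fewest and is eliminated.
Round 3: Harbor 26, Ember 14. Harbor has a majority.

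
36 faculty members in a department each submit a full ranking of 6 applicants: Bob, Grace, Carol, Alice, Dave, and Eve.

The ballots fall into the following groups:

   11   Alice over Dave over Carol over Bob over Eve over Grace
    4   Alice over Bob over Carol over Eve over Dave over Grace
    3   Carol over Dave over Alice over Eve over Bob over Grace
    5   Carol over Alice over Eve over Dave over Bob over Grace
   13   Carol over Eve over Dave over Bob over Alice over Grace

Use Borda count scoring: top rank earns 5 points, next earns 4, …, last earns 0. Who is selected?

Borda scores:
  Bob: 11·2 + 4·4 + 3·1 + 5·1 + 13·2 = 72
  Grace: 11·0 + 4·0 + 3·0 + 5·0 + 13·0 = 0
  Carol: 11·3 + 4·3 + 3·5 + 5·5 + 13·5 = 150
  Alice: 11·5 + 4·5 + 3·3 + 5·4 + 13·1 = 117
  Dave: 11·4 + 4·1 + 3·4 + 5·2 + 13·3 = 109
  Eve: 11·1 + 4·2 + 3·2 + 5·3 + 13·4 = 92
Carol has the highest total.

Carol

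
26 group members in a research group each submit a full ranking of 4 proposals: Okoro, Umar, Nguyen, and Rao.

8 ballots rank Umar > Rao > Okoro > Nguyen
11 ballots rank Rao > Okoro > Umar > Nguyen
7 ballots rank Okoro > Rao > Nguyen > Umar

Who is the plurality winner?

First-place vote totals:
  Okoro: 7
  Umar: 8
  Nguyen: 0
  Rao: 11
Rao has the most first-place votes.

Rao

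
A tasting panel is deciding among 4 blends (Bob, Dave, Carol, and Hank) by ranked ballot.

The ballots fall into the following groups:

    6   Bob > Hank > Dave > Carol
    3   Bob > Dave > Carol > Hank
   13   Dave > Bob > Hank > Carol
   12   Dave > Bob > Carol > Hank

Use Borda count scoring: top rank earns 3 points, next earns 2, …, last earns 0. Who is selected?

Dave

Borda scores:
  Bob: 6·3 + 3·3 + 13·2 + 12·2 = 77
  Dave: 6·1 + 3·2 + 13·3 + 12·3 = 87
  Carol: 6·0 + 3·1 + 13·0 + 12·1 = 15
  Hank: 6·2 + 3·0 + 13·1 + 12·0 = 25
Dave has the highest total.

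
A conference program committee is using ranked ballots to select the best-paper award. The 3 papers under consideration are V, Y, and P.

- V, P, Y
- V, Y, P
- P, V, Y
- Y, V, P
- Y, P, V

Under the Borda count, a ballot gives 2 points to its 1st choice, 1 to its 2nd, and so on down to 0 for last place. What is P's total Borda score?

4

Borda scores:
  V: 2 + 2 + 1 + 1 + 0 = 6
  Y: 0 + 1 + 0 + 2 + 2 = 5
  P: 1 + 0 + 2 + 0 + 1 = 4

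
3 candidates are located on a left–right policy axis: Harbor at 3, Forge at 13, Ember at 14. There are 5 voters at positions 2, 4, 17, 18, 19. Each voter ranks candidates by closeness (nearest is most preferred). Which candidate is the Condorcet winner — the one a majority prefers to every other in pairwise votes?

Ember

With single-peaked preferences on a line, the Condorcet winner is the candidate closest to the median voter.
The median voter (position 17) is closest to Ember at 14.
Check: Ember vs Forge — voters closer to Ember: 3 of 5.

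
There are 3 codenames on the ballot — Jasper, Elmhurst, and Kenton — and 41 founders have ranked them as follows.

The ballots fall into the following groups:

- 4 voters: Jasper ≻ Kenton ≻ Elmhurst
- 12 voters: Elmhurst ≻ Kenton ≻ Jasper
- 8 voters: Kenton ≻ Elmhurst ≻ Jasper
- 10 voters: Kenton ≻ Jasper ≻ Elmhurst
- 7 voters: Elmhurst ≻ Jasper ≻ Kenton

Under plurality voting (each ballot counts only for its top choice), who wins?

Elmhurst

First-place vote totals:
  Jasper: 4
  Elmhurst: 19
  Kenton: 18
Elmhurst has the most first-place votes.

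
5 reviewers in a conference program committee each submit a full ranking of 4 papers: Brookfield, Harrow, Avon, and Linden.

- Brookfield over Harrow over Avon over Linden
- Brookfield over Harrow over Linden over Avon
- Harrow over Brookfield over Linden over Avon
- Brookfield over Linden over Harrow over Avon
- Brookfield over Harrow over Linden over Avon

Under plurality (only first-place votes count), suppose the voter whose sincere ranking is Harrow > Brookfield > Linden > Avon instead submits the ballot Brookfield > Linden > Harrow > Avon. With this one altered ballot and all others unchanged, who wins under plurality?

First-place totals with the altered ballot: Brookfield 5, Harrow 0, Avon 0, Linden 0.
The winner is unchanged: still Brookfield.

Brookfield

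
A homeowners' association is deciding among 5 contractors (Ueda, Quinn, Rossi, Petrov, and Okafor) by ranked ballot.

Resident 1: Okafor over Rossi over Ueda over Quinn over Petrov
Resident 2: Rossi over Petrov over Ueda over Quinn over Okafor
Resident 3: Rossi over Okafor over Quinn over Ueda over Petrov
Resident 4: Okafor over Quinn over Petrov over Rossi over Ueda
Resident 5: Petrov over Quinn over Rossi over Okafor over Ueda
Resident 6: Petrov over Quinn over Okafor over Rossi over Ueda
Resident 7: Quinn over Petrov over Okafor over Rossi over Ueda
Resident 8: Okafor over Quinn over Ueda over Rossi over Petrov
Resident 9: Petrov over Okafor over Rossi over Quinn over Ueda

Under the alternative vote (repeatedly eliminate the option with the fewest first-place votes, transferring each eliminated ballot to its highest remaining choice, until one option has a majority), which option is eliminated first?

Ueda

Round 1: Petrov 3, Okafor 3, Rossi 2, Quinn 1, Ueda 0. Ueda has the fewest and is eliminated.
Round 2: Petrov 3, Okafor 3, Rossi 2, Quinn 1. Quinn has the fewest and is eliminated.
Round 3: Petrov 4, Okafor 3, Rossi 2. Rossi has the fewest and is eliminated.
Round 4: Petrov 5, Okafor 4. Petrov has a majority.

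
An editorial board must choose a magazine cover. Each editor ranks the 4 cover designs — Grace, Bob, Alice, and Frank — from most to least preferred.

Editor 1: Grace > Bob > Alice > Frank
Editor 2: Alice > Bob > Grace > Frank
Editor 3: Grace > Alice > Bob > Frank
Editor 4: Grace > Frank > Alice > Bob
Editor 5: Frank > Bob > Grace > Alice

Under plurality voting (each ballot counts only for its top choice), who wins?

Grace

First-place vote totals:
  Grace: 3
  Bob: 0
  Alice: 1
  Frank: 1
Grace has the most first-place votes.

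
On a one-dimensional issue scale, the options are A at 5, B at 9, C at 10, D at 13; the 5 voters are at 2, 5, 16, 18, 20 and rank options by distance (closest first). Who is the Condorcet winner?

With single-peaked preferences on a line, the Condorcet winner is the candidate closest to the median voter.
The median voter (position 16) is closest to D at 13.
Check: D vs C — voters closer to D: 3 of 5.

D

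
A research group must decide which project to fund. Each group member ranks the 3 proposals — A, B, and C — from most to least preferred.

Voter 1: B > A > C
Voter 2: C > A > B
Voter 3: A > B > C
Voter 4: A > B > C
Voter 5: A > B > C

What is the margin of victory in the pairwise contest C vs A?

3

Ballots ranking C above A: 1.
Ballots ranking A above C: 4.
A wins 4–1, a margin of 3.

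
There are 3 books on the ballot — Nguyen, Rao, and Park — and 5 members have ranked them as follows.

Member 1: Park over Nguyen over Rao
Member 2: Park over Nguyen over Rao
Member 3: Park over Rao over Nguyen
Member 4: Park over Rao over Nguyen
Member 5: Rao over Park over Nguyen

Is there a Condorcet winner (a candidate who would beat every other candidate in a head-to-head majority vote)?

Head-to-head results (5 voters total):
Nguyen vs Rao: Rao wins 3–2.
Nguyen vs Park: Park wins 5–0.
Rao vs Park: Park wins 4–1.
Park beats each rival — Nguyen (5–0), Rao (4–1) — so Park is the Condorcet winner.

Yes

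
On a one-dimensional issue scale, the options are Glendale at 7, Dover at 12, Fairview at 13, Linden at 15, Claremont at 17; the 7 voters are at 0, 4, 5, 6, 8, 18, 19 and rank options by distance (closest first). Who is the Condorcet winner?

Glendale

With single-peaked preferences on a line, the Condorcet winner is the candidate closest to the median voter.
The median voter (position 6) is closest to Glendale at 7.
Check: Glendale vs Dover — voters closer to Glendale: 5 of 7.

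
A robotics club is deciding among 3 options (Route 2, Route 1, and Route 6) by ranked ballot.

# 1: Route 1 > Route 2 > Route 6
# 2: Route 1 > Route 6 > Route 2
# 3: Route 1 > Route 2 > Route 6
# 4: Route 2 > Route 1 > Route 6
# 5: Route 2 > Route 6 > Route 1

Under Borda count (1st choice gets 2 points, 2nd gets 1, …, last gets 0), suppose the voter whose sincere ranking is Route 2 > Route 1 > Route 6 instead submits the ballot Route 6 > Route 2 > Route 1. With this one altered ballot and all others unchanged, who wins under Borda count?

Route 1

Borda totals with the altered ballot: Route 2 5, Route 1 6, Route 6 4.
The winner is unchanged: still Route 1.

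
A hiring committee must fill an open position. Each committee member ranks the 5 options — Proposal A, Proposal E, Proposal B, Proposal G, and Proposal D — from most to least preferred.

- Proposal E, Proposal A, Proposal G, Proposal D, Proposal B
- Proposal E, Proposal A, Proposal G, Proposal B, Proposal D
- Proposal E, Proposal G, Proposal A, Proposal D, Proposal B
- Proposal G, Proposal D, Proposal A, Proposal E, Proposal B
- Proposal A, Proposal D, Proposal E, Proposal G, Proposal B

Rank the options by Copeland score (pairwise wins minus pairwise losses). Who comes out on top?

Proposal E

Pairwise results:
  Proposal A vs Proposal E: Proposal E wins 3–2.
  Proposal A vs Proposal B: Proposal A wins 5–0.
  Proposal A vs Proposal G: Proposal A wins 3–2.
  Proposal A vs Proposal D: Proposal A wins 4–1.
  Proposal E vs Proposal B: Proposal E wins 5–0.
  Proposal E vs Proposal G: Proposal E wins 4–1.
  Proposal E vs Proposal D: Proposal E wins 3–2.
  Proposal B vs Proposal G: Proposal G wins 5–0.
  Proposal B vs Proposal D: Proposal D wins 4–1.
  Proposal G vs Proposal D: Proposal G wins 4–1.
Copeland scores (wins − losses):
  Proposal A: 3 − 1 = 2
  Proposal E: 4 − 0 = 4
  Proposal B: 0 − 4 = -4
  Proposal G: 2 − 2 = 0
  Proposal D: 1 − 3 = -2
Proposal E has the best Copeland score.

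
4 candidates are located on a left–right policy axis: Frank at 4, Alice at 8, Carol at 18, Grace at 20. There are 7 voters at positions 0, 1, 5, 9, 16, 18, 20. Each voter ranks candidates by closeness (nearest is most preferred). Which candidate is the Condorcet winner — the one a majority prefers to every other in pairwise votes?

With single-peaked preferences on a line, the Condorcet winner is the candidate closest to the median voter.
The median voter (position 9) is closest to Alice at 8.
Check: Alice vs Grace — voters closer to Alice: 4 of 7.

Alice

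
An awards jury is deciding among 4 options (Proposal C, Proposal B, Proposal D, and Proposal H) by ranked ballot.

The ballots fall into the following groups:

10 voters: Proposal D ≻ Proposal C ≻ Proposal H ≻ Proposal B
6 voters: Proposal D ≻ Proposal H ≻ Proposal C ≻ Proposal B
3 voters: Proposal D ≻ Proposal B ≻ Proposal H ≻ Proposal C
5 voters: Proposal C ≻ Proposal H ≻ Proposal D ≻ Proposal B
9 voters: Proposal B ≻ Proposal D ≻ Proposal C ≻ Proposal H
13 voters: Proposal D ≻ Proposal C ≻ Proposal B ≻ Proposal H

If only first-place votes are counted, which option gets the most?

Proposal D

First-place vote totals:
  Proposal C: 5
  Proposal B: 9
  Proposal D: 32
  Proposal H: 0
Proposal D has the most first-place votes.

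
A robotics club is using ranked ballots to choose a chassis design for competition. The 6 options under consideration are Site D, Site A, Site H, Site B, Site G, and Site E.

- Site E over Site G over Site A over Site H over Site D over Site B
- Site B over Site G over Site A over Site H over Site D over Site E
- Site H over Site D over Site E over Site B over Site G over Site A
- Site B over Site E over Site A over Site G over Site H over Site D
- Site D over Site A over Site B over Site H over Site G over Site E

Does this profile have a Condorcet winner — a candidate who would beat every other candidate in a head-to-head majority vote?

No

Head-to-head results (5 voters total):
Site D vs Site A: Site A wins 3–2.
Site D vs Site H: Site H wins 4–1.
Site D vs Site B: Site D wins 3–2.
Site D vs Site G: Site G wins 3–2.
Site D vs Site E: Site D wins 3–2.
Site A vs Site H: Site A wins 4–1.
Site A vs Site B: Site B wins 3–2.
Site A vs Site G: Site G wins 3–2.
Site A vs Site E: Site E wins 3–2.
Site H vs Site B: Site B wins 3–2.
Site H vs Site G: Site G wins 3–2.
Site H vs Site E: Site H wins 3–2.
Site B vs Site G: Site B wins 4–1.
Site B vs Site E: Site B wins 3–2.
Site G vs Site E: Site E wins 3–2.
No candidate beats all others: Site D beats Site B beats Site A beats Site D, a majority cycle.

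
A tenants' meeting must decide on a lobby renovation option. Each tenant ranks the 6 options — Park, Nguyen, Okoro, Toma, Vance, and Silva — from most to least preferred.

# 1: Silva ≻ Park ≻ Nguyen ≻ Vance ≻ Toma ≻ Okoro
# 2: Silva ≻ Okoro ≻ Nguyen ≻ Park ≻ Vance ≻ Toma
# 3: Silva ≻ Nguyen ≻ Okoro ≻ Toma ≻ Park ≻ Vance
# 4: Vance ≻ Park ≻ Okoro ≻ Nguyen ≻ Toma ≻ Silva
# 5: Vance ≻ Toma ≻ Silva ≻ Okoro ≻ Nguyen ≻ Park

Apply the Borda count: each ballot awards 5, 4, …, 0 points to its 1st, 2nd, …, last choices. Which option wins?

Borda scores:
  Park: 4 + 2 + 1 + 4 + 0 = 11
  Nguyen: 3 + 3 + 4 + 2 + 1 = 13
  Okoro: 0 + 4 + 3 + 3 + 2 = 12
  Toma: 1 + 0 + 2 + 1 + 4 = 8
  Vance: 2 + 1 + 0 + 5 + 5 = 13
  Silva: 5 + 5 + 5 + 0 + 3 = 18
Silva has the highest total.

Silva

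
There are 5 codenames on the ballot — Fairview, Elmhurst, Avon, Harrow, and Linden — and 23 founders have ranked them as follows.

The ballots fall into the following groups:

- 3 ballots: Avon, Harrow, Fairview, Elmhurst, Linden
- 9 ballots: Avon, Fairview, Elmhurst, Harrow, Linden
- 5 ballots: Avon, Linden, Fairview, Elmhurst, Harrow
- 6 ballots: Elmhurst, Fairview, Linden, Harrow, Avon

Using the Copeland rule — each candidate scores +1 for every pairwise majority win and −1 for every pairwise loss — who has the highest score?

Avon

Pairwise results:
  Fairview vs Elmhurst: Fairview wins 17–6.
  Fairview vs Avon: Avon wins 17–6.
  Fairview vs Harrow: Fairview wins 20–3.
  Fairview vs Linden: Fairview wins 18–5.
  Elmhurst vs Avon: Avon wins 17–6.
  Elmhurst vs Harrow: Elmhurst wins 20–3.
  Elmhurst vs Linden: Elmhurst wins 18–5.
  Avon vs Harrow: Avon wins 17–6.
  Avon vs Linden: Avon wins 17–6.
  Harrow vs Linden: Harrow wins 12–11.
Copeland scores (wins − losses):
  Fairview: 3 − 1 = 2
  Elmhurst: 2 − 2 = 0
  Avon: 4 − 0 = 4
  Harrow: 1 − 3 = -2
  Linden: 0 − 4 = -4
Avon has the best Copeland score.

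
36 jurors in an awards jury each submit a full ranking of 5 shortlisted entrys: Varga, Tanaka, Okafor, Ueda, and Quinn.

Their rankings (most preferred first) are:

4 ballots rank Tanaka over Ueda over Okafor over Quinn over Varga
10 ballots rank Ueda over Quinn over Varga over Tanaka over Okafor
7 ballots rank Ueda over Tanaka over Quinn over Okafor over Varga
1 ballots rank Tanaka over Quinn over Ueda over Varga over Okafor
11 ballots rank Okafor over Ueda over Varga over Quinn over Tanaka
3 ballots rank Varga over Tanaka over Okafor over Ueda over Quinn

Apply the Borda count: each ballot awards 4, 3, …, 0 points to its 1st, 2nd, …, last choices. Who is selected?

Borda scores:
  Varga: 4·0 + 10·2 + 7·0 + 1 + 11·2 + 3·4 = 55
  Tanaka: 4·4 + 10·1 + 7·3 + 4 + 11·0 + 3·3 = 60
  Okafor: 4·2 + 10·0 + 7·1 + 0 + 11·4 + 3·2 = 65
  Ueda: 4·3 + 10·4 + 7·4 + 2 + 11·3 + 3·1 = 118
  Quinn: 4·1 + 10·3 + 7·2 + 3 + 11·1 + 3·0 = 62
Ueda has the highest total.

Ueda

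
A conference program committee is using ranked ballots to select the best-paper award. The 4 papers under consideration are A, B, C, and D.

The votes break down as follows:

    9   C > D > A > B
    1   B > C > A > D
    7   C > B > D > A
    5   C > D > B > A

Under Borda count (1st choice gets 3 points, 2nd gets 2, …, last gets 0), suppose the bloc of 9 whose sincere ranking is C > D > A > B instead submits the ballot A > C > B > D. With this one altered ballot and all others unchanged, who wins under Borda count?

Borda totals with the altered ballot: A 28, B 31, C 56, D 17.
The winner is unchanged: still C.

C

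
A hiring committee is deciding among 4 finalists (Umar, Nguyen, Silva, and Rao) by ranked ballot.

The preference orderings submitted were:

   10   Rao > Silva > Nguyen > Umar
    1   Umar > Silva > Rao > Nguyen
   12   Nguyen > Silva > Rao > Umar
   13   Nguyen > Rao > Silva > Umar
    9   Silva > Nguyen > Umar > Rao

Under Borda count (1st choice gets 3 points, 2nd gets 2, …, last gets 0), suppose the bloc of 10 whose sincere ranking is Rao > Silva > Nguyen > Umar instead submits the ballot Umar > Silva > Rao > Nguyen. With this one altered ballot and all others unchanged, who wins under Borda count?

Borda totals with the altered ballot: Umar 42, Nguyen 93, Silva 86, Rao 49.
The winner is unchanged: still Nguyen.

Nguyen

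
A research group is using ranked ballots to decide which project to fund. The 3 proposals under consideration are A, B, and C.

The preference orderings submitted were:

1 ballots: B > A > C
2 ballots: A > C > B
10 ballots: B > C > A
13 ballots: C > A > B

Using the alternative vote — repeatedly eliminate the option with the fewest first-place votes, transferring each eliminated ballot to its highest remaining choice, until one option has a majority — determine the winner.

Round 1: C 13, B 11, A 2. A has the fewest and is eliminated.
Round 2: C 15, B 11. C has a majority.

C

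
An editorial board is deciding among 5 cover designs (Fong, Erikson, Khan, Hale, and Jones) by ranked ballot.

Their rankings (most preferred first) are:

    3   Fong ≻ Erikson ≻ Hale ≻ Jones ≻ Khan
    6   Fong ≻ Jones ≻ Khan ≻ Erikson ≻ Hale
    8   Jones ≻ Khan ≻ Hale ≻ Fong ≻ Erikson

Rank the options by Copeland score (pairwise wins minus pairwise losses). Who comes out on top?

Pairwise results:
  Fong vs Erikson: Fong wins 17–0.
  Fong vs Khan: Fong wins 9–8.
  Fong vs Hale: Fong wins 9–8.
  Fong vs Jones: Fong wins 9–8.
  Erikson vs Khan: Khan wins 14–3.
  Erikson vs Hale: Erikson wins 9–8.
  Erikson vs Jones: Jones wins 14–3.
  Khan vs Hale: Khan wins 14–3.
  Khan vs Jones: Jones wins 17–0.
  Hale vs Jones: Jones wins 14–3.
Copeland scores (wins − losses):
  Fong: 4 − 0 = 4
  Erikson: 1 − 3 = -2
  Khan: 2 − 2 = 0
  Hale: 0 − 4 = -4
  Jones: 3 − 1 = 2
Fong has the best Copeland score.

Fong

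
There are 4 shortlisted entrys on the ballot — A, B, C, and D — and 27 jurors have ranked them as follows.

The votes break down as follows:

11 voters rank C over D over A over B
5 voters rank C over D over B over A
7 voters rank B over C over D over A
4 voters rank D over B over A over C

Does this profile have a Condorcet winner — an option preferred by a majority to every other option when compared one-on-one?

Yes

Head-to-head results (27 voters total):
A vs B: B wins 16–11.
A vs C: C wins 23–4.
A vs D: D wins 27–0.
B vs C: C wins 16–11.
B vs D: D wins 20–7.
C vs D: C wins 23–4.
C beats each rival — A (23–4), B (16–11), D (23–4) — so C is the Condorcet winner.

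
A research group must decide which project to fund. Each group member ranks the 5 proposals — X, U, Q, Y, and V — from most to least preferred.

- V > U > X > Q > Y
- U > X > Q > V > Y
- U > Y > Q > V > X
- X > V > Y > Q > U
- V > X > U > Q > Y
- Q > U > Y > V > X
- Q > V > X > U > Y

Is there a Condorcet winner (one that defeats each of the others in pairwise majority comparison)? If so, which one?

None — there is no Condorcet winner

Head-to-head results (7 voters total):
X vs U: U wins 4–3.
X vs Q: X wins 4–3.
X vs Y: X wins 5–2.
X vs V: V wins 5–2.
U vs Q: U wins 4–3.
U vs Y: U wins 6–1.
U vs V: V wins 4–3.
Q vs Y: Q wins 5–2.
Q vs V: Q wins 4–3.
Y vs V: V wins 5–2.
No candidate beats all others: X beats Q beats V beats X, a majority cycle.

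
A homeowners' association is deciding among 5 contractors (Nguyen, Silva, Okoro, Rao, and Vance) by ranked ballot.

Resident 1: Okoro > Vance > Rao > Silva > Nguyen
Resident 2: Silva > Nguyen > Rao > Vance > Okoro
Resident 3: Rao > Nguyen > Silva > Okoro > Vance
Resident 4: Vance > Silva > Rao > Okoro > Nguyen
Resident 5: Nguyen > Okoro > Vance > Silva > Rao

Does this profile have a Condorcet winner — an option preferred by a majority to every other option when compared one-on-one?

No

Head-to-head results (5 voters total):
Nguyen vs Silva: Silva wins 3–2.
Nguyen vs Okoro: Nguyen wins 3–2.
Nguyen vs Rao: Rao wins 3–2.
Nguyen vs Vance: Nguyen wins 3–2.
Silva vs Okoro: Silva wins 3–2.
Silva vs Rao: Silva wins 3–2.
Silva vs Vance: Vance wins 3–2.
Okoro vs Rao: Rao wins 3–2.
Okoro vs Vance: Okoro wins 3–2.
Rao vs Vance: Vance wins 3–2.
No candidate beats all others: Nguyen beats Vance beats Silva beats Nguyen, a majority cycle.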